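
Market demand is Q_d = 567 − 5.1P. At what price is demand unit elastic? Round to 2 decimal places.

For linear demand Q_d = a − bP, E = −bP/(a − bP). |E| = 1 ⇒ bP = a − bP ⇒ P = a/(2b).
P = 567/(2·5.1) ≈ 55.59.

55.59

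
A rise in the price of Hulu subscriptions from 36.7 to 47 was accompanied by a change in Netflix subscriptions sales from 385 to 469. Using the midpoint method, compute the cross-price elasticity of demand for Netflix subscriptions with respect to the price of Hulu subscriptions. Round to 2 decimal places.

0.80

%ΔQ_x = (469 − 385)/[(385+469)/2] = 84/427 ≈ 0.1967.
%ΔP_y = (47 − 36.7)/[(36.7+47)/2] ≈ 0.2461.
E_xy = 0.1967/0.2461 ≈ 0.80.
E_xy > 0, so Netflix subscriptions and Hulu subscriptions are substitutes.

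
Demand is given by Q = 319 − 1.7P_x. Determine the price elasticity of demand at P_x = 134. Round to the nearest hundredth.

-2.50

At P_x = 134, Q = 91.2.
dQ/dP_x = −1.7.
Point elasticity E = (dQ/dP_x)·(P_x/Q) = -1.7 × 134/91.2 ≈ -2.50.
|E| > 1, so demand is elastic at this price.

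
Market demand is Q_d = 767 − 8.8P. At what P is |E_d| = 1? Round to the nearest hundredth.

For linear demand Q_d = a − bP, E = −bP/(a − bP). |E| = 1 ⇒ bP = a − bP ⇒ P = a/(2b).
P = 767/(2·8.8) ≈ 43.58.

43.58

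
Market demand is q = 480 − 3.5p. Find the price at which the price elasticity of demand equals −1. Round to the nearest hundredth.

68.57

For linear demand q = a − bp, E = −bp/(a − bp). |E| = 1 ⇒ bp = a − bp ⇒ p = a/(2b).
p = 480/(2·3.5) ≈ 68.57.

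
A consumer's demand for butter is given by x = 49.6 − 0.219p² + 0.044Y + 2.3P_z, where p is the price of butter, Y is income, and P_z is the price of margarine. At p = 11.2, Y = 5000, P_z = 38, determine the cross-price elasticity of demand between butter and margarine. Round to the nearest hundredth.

Substituting, x = 49.6 − 0.219(11.2)² + 0.044(5000) + 2.3(38) = 49.6 − 27.4714 + 220 + 87.4 = 329.5286.
∂x/∂P_z = +2.3, so E_xy = 2.3·(38/329.5286) ≈ 0.27.
E_xy > 0: the goods are substitutes.

0.27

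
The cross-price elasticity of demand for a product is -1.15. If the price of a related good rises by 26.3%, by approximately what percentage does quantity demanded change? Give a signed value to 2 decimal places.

%ΔQ ≈ E × %ΔP_y = (-1.15) × (26.3%) ≈ -30.25%.

-30.25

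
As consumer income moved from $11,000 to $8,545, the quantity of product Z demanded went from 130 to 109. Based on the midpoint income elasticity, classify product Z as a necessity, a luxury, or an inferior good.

%ΔQ = (109 − 130)/[(130+109)/2] = -21/119.5 ≈ -0.1757.
%ΔI = (8,545 − 11,000)/[(11,000+8,545)/2] = -2455/9772.5 ≈ -0.2512.
E_I = %ΔQ/%ΔI ≈ 0.700.
E_I ∈ (0,1): normal good (necessity).

necessity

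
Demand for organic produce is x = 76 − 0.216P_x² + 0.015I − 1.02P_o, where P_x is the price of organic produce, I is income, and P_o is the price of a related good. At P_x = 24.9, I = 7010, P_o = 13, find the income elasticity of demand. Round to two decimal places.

Substituting, x = 76 − 0.216(24.9)² + 0.015(7010) − 1.02(13) = 76 − 133.9222 + 105.15 − 13.26 = 33.9678.
∂x/∂I = +0.015, so E_I = 0.015·(7010/33.9678) ≈ 3.10.
E_I > 1: normal good (luxury).

3.10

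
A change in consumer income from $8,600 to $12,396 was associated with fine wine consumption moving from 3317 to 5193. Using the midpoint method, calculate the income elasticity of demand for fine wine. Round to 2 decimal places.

%ΔQ = (5193 − 3317)/[(3317+5193)/2] = 1876/4255 ≈ 0.4409.
%ΔY = (12,396 − 8,600)/[(8,600+12,396)/2] = 3796/10498 ≈ 0.3616.
E_I = %ΔQ/%ΔY ≈ 1.22.
E_I > 1: normal good (luxury).

1.22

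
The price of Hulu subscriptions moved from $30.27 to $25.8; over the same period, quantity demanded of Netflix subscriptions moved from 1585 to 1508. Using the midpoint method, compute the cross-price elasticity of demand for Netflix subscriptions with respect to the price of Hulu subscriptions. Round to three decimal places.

0.312

%ΔQ_x = (1508 − 1585)/[(1585+1508)/2] = -77/1546.5 ≈ -0.0498.
%ΔP_y = (25.8 − 30.27)/[(30.27+25.8)/2] ≈ -0.1594.
E_xy = -0.0498/-0.1594 ≈ 0.312.
E_xy > 0, so Netflix subscriptions and Hulu subscriptions are substitutes.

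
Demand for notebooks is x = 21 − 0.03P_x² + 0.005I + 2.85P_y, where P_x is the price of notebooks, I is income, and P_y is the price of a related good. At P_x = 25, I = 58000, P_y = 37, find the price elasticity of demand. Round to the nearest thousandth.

Substituting, x = 21 − 0.03(25)² + 0.005(58000) + 2.85(37) = 21 − 18.75 + 290 + 105.45 = 397.7.
∂x/∂P_x = −2·0.03·P_x = -1.5, so E_p = -1.5·(25/397.7) ≈ -0.094.
|E_p| < 1: demand is inelastic.

-0.094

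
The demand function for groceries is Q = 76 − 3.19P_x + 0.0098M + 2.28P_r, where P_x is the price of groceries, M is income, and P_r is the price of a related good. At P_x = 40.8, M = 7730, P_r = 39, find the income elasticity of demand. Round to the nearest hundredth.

0.69

Q = 76 − 3.19(40.8) + 0.0098(7730) + 2.28(39) = 76 − 130.152 + 75.754 + 88.92 = 110.522.
∂Q/∂M = +0.0098, so E_I = 0.0098·(7730/110.522) ≈ 0.69.
E_I ∈ (0,1): normal good (necessity).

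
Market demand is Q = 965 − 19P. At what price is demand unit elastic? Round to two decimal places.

For linear demand Q = a − bP, E = −bP/(a − bP). |E| = 1 ⇒ bP = a − bP ⇒ P = a/(2b).
P = 965/(2·19) ≈ 25.39.

25.39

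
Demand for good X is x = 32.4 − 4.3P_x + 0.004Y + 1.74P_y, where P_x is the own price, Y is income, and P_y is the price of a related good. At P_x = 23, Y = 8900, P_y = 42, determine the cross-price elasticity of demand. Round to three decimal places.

First evaluate x: 32.4 − 4.3(23) + 0.004(8900) + 1.74(42) = 32.4 − 98.9 + 35.6 + 73.08 = 42.18.
∂x/∂P_y = +1.74, so E_xy = 1.74·(42/42.18) ≈ 1.733.
E_xy > 0: the goods are substitutes.

1.733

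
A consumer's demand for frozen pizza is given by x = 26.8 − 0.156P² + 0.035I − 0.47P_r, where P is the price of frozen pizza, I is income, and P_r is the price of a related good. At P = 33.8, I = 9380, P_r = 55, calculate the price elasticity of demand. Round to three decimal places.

-2.360

Evaluating quantity at (P, I, P_r) gives x = 26.8 − 0.156(33.8)² + 0.035(9380) − 0.47(55) = 26.8 − 178.2206 + 328.3 − 25.85 = 151.0294.
∂x/∂P = −2·0.156·P = -10.5456, so E_p = -10.5456·(33.8/151.0294) ≈ -2.360.
|E_p| > 1: demand is elastic.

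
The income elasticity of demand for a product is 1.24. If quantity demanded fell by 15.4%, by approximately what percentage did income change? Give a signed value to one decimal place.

%ΔQ ≈ E × %ΔI ⇒ %ΔI = %ΔQ / E = (-15.4%)/(1.24) ≈ -12.4%.

-12.4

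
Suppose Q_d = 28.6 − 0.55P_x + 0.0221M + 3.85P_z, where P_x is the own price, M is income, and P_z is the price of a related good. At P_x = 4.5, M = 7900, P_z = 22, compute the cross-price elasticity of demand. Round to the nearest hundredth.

0.30

First evaluate Q_d: 28.6 − 0.55(4.5) + 0.0221(7900) + 3.85(22) = 28.6 − 2.475 + 174.59 + 84.7 = 285.415.
∂Q_d/∂P_z = +3.85, so E_xy = 3.85·(22/285.415) ≈ 0.30.
E_xy > 0: the goods are substitutes.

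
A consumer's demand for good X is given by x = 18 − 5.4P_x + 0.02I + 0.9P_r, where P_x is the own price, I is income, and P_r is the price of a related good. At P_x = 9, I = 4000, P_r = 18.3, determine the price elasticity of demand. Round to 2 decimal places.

-0.74

Substituting, x = 18 − 5.4(9) + 0.02(4000) + 0.9(18.3) = 18 − 48.6 + 80 + 16.47 = 65.87.
∂x/∂P_x = −5.4, so E_p = (−5.4)·(9/65.87) ≈ -0.74.
|E_p| < 1: demand is inelastic.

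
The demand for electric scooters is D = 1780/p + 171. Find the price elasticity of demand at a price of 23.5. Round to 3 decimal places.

At p = 23.5, D = 246.7447.
dD/dp = −1780/p² = −3.2232.
Point elasticity E = (dD/dp)·(p/D) = -3.2232 × 23.5/246.7447 ≈ -0.307.
|E| < 1, so demand is inelastic at this price.

-0.307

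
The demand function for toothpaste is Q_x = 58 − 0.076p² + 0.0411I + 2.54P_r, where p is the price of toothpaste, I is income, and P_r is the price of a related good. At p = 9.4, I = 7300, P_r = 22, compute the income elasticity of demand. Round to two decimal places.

Q_x = 58 − 0.076(9.4)² + 0.0411(7300) + 2.54(22) = 58 − 6.7154 + 300.03 + 55.88 = 407.1946.
∂Q_x/∂I = +0.0411, so E_I = 0.0411·(7300/407.1946) ≈ 0.74.
E_I ∈ (0,1): normal good (necessity).

0.74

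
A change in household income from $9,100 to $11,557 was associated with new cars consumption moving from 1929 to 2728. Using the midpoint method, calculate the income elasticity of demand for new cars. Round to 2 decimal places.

%ΔQ = (2728 − 1929)/[(1929+2728)/2] = 799/2328.5 ≈ 0.3431.
%ΔM = (11,557 − 9,100)/[(9,100+11,557)/2] = 2457/10328.5 ≈ 0.2379.
E_I = %ΔQ/%ΔM ≈ 1.44.
E_I > 1: normal good (luxury).

1.44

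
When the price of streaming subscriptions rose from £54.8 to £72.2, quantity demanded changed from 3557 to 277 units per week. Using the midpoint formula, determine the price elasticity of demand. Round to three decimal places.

%Δq = (277 − 3557)/[(3557 + 277)/2] = -3280/1917 ≈ -1.7110.
%ΔP = (72.2 − 54.8)/[(54.8 + 72.2)/2] = 17.4/63.5 ≈ 0.2740.
Arc elasticity E = %Δq/%ΔP ≈ -1.7110/0.2740 ≈ -6.244.
|E| > 1: demand is elastic over this range.

-6.244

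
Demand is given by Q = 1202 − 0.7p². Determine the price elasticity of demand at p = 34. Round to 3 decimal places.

-4.120

At p = 34, Q = 392.8.
dQ/dp = −2·0.7·p = −47.6.
Point elasticity E = (dQ/dp)·(p/Q) = -47.6 × 34/392.8 ≈ -4.120.
|E| > 1, so demand is elastic at this price.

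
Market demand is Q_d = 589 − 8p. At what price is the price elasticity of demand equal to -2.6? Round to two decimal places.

53.17

Set −bp/(a − bp) = −2.6 ⇒ bp = 2.6(a − bp) ⇒ bp(1+2.6) = 2.6·a.
p = 2.6·589/(8·3.6) ≈ 53.17.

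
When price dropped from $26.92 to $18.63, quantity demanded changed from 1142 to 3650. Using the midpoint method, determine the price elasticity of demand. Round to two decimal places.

-2.88

%ΔQ = (3650 − 1142)/[(1142 + 3650)/2] = 2508/2396 ≈ 1.0467.
%ΔP = (18.63 − 26.92)/[(26.92 + 18.63)/2] = -8.29/22.775 ≈ -0.3640.
Arc elasticity E = %ΔQ/%ΔP ≈ 1.0467/-0.3640 ≈ -2.88.
|E| > 1: demand is elastic over this range.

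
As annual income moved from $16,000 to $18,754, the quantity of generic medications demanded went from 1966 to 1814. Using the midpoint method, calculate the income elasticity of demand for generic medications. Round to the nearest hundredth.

%ΔQ = (1814 − 1966)/[(1966+1814)/2] = -152/1890 ≈ -0.0804.
%ΔI = (18,754 − 16,000)/[(16,000+18,754)/2] = 2754/17377 ≈ 0.1585.
E_I = %ΔQ/%ΔI ≈ -0.51.
E_I < 0: inferior good.

-0.51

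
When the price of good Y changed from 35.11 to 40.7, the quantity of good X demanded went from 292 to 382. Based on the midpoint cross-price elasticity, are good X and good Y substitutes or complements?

%ΔQ_x = (382 − 292)/[(292+382)/2] = 90/337 ≈ 0.2671.
%ΔP_y = (40.7 − 35.11)/[(35.11+40.7)/2] ≈ 0.1475.
E_xy = 0.2671/0.1475 ≈ 1.811.
E_xy > 0, so the goods are substitutes.

substitutes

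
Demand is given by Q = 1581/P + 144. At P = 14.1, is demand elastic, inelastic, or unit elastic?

inelastic

At P = 14.1, Q = 256.1277.
dQ/dP = −1581/P² = −7.9523.
Point elasticity E = (dQ/dP)·(P/Q) = -7.9523 × 14.1/256.1277 ≈ -0.438.
|E| ≈ 0.438 < 1, so demand is inelastic.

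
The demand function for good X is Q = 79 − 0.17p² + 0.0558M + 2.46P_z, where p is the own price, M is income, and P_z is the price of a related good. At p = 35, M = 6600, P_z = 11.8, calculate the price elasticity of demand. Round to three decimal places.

-1.554

Evaluating quantity at (p, M, P_z) gives Q = 79 − 0.17(35)² + 0.0558(6600) + 2.46(11.8) = 79 − 208.25 + 368.28 + 29.028 = 268.058.
∂Q/∂p = −2·0.17·p = -11.9, so E_p = -11.9·(35/268.058) ≈ -1.554.
|E_p| > 1: demand is elastic.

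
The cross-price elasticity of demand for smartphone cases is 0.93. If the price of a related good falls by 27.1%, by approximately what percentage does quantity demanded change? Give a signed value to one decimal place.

%ΔQ ≈ E × %ΔP_y = (0.93) × (-27.1%) ≈ -25.2%.

-25.2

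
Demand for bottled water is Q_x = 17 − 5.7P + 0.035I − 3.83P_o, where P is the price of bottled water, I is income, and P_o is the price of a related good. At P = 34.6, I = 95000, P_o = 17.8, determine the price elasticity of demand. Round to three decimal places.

Evaluating quantity at (P, I, P_o) gives Q_x = 17 − 5.7(34.6) + 0.035(95000) − 3.83(17.8) = 17 − 197.22 + 3325 − 68.174 = 3076.606.
∂Q_x/∂P = −5.7, so E_p = (−5.7)·(34.6/3076.606) ≈ -0.064.
|E_p| < 1: demand is inelastic.

-0.064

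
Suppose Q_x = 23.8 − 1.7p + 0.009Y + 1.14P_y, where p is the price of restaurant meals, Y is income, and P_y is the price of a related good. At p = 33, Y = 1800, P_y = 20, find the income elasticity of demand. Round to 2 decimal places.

Evaluating quantity at (p, Y, P_y) gives Q_x = 23.8 − 1.7(33) + 0.009(1800) + 1.14(20) = 23.8 − 56.1 + 16.2 + 22.8 = 6.7.
∂Q_x/∂Y = +0.009, so E_I = 0.009·(1800/6.7) ≈ 2.42.
E_I > 1: normal good (luxury).

2.42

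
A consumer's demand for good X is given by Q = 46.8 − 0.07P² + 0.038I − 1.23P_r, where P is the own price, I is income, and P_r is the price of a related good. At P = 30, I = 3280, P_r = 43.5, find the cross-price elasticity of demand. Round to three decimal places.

-0.974

At the given point, Q = 46.8 − 0.07(30)² + 0.038(3280) − 1.23(43.5) = 46.8 − 63 + 124.64 − 53.505 = 54.935.
∂Q/∂P_r = −1.23, so E_xy = -1.23·(43.5/54.935) ≈ -0.974.
E_xy < 0: the goods are complements.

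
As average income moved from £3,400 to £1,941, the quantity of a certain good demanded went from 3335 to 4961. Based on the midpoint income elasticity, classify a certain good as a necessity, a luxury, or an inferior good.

%ΔQ = (4961 − 3335)/[(3335+4961)/2] = 1626/4148 ≈ 0.3920.
%ΔY = (1,941 − 3,400)/[(3,400+1,941)/2] = -1459/2670.5 ≈ -0.5463.
E_I = %ΔQ/%ΔY ≈ -0.717.
E_I < 0: inferior good.

inferior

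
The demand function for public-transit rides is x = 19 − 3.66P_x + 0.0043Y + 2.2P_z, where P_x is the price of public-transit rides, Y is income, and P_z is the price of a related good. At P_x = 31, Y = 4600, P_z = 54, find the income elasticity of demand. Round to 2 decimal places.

At the given point, x = 19 − 3.66(31) + 0.0043(4600) + 2.2(54) = 19 − 113.46 + 19.78 + 118.8 = 44.12.
∂x/∂Y = +0.0043, so E_I = 0.0043·(4600/44.12) ≈ 0.45.
E_I ∈ (0,1): normal good (necessity).

0.45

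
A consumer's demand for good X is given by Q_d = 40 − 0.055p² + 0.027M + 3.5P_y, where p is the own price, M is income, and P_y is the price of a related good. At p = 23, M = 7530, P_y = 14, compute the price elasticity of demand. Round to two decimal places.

-0.22

First evaluate Q_d: 40 − 0.055(23)² + 0.027(7530) + 3.5(14) = 40 − 29.095 + 203.31 + 49 = 263.215.
∂Q_d/∂p = −2·0.055·p = -2.53, so E_p = -2.53·(23/263.215) ≈ -0.22.
|E_p| < 1: demand is inelastic.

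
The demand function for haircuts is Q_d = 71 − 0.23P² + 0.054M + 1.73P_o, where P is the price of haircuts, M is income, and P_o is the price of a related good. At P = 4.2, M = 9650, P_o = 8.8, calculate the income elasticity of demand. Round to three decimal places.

Q_d = 71 − 0.23(4.2)² + 0.054(9650) + 1.73(8.8) = 71 − 4.0572 + 521.1 + 15.224 = 603.2668.
∂Q_d/∂M = +0.054, so E_I = 0.054·(9650/603.2668) ≈ 0.864.
E_I ∈ (0,1): normal good (necessity).

0.864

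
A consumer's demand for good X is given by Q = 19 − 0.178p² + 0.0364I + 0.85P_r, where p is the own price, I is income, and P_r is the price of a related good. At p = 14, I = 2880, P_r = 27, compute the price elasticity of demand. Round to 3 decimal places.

Q = 19 − 0.178(14)² + 0.0364(2880) + 0.85(27) = 19 − 34.888 + 104.832 + 22.95 = 111.894.
∂Q/∂p = −2·0.178·p = -4.984, so E_p = -4.984·(14/111.894) ≈ -0.624.
|E_p| < 1: demand is inelastic.

-0.624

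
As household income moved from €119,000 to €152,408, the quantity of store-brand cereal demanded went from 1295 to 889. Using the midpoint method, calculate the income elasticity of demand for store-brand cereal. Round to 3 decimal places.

-1.510

%ΔQ = (889 − 1295)/[(1295+889)/2] = -406/1092 ≈ -0.3718.
%ΔI = (152,408 − 119,000)/[(119,000+152,408)/2] = 33408/135704 ≈ 0.2462.
E_I = %ΔQ/%ΔI ≈ -1.510.
E_I < 0: inferior good.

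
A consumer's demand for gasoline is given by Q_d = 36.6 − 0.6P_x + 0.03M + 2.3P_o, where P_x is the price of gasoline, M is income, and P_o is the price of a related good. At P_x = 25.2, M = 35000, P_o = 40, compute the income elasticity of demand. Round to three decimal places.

Substituting, Q_d = 36.6 − 0.6(25.2) + 0.03(35000) + 2.3(40) = 36.6 − 15.12 + 1050 + 92 = 1163.48.
∂Q_d/∂M = +0.03, so E_I = 0.03·(35000/1163.48) ≈ 0.902.
E_I ∈ (0,1): normal good (necessity).

0.902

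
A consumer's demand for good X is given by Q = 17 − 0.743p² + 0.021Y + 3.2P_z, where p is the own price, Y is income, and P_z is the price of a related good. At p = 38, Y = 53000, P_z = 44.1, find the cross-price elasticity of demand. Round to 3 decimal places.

Evaluating quantity at (p, Y, P_z) gives Q = 17 − 0.743(38)² + 0.021(53000) + 3.2(44.1) = 17 − 1072.892 + 1113 + 141.12 = 198.228.
∂Q/∂P_z = +3.2, so E_xy = 3.2·(44.1/198.228) ≈ 0.712.
E_xy > 0: the goods are substitutes.

0.712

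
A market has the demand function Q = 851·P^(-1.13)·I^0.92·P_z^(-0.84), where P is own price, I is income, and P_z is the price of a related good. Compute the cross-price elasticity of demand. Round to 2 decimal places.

-0.84

For a Cobb–Douglas (constant-elasticity) form Q = A·P_z^α·…, the elasticity with respect to P_z equals the exponent α at every point.
Here the exponent on P_z is -0.84, so the cross-price elasticity of demand is -0.84.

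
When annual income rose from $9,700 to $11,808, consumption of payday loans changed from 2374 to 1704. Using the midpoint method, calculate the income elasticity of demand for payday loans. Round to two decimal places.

-1.68

%ΔQ = (1704 − 2374)/[(2374+1704)/2] = -670/2039 ≈ -0.3286.
%ΔI = (11,808 − 9,700)/[(9,700+11,808)/2] = 2108/10754 ≈ 0.1960.
E_I = %ΔQ/%ΔI ≈ -1.68.
E_I < 0: inferior good.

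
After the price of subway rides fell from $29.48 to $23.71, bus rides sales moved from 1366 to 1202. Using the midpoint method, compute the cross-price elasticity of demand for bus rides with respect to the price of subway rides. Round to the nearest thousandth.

%ΔQ_x = (1202 − 1366)/[(1366+1202)/2] = -164/1284 ≈ -0.1277.
%ΔP_y = (23.71 − 29.48)/[(29.48+23.71)/2] ≈ -0.2170.
E_xy = -0.1277/-0.2170 ≈ 0.589.
E_xy > 0, so bus rides and subway rides are substitutes.

0.589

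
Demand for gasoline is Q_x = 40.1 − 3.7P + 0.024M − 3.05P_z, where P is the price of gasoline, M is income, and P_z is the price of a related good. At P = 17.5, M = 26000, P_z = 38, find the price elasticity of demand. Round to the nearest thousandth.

Substituting, Q_x = 40.1 − 3.7(17.5) + 0.024(26000) − 3.05(38) = 40.1 − 64.75 + 624 − 115.9 = 483.45.
∂Q_x/∂P = −3.7, so E_p = (−3.7)·(17.5/483.45) ≈ -0.134.
|E_p| < 1: demand is inelastic.

-0.134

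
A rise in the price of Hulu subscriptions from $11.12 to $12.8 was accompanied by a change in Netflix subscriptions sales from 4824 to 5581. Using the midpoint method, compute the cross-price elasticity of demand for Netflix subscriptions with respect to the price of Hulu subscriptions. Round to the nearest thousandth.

1.036

%ΔQ_x = (5581 − 4824)/[(4824+5581)/2] = 757/5202.5 ≈ 0.1455.
%ΔP_y = (12.8 − 11.12)/[(11.12+12.8)/2] ≈ 0.1405.
E_xy = 0.1455/0.1405 ≈ 1.036.
E_xy > 0, so Netflix subscriptions and Hulu subscriptions are substitutes.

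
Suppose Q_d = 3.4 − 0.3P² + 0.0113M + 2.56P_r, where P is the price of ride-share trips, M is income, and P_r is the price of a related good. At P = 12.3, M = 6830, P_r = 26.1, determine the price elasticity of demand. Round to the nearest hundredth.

Evaluating quantity at (P, M, P_r) gives Q_d = 3.4 − 0.3(12.3)² + 0.0113(6830) + 2.56(26.1) = 3.4 − 45.387 + 77.179 + 66.816 = 102.008.
∂Q_d/∂P = −2·0.3·P = -7.38, so E_p = -7.38·(12.3/102.008) ≈ -0.89.
|E_p| < 1: demand is inelastic.

-0.89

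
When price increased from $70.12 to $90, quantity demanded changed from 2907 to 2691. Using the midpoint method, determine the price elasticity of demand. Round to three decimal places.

-0.311

%Δq = (2691 − 2907)/[(2907 + 2691)/2] = -216/2799 ≈ -0.0772.
%Δp = (90 − 70.12)/[(70.12 + 90)/2] = 19.88/80.06 ≈ 0.2483.
Arc elasticity E = %Δq/%Δp ≈ -0.0772/0.2483 ≈ -0.311.
|E| < 1: demand is inelastic over this range.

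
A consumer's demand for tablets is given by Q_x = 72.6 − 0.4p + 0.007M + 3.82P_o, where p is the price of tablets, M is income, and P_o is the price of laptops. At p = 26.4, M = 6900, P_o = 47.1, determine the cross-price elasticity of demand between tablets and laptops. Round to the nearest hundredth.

0.62

At the given point, Q_x = 72.6 − 0.4(26.4) + 0.007(6900) + 3.82(47.1) = 72.6 − 10.56 + 48.3 + 179.922 = 290.262.
∂Q_x/∂P_o = +3.82, so E_xy = 3.82·(47.1/290.262) ≈ 0.62.
E_xy > 0: the goods are substitutes.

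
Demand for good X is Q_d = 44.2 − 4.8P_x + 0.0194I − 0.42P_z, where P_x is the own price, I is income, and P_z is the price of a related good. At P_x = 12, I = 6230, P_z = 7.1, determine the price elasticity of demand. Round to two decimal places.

-0.55

First evaluate Q_d: 44.2 − 4.8(12) + 0.0194(6230) − 0.42(7.1) = 44.2 − 57.6 + 120.862 − 2.982 = 104.48.
∂Q_d/∂P_x = −4.8, so E_p = (−4.8)·(12/104.48) ≈ -0.55.
|E_p| < 1: demand is inelastic.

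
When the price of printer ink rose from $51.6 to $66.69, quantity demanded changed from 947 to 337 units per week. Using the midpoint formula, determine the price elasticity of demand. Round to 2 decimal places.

-3.72

%Δq = (337 − 947)/[(947 + 337)/2] = -610/642 ≈ -0.9502.
%ΔP = (66.69 − 51.6)/[(51.6 + 66.69)/2] = 15.09/59.145 ≈ 0.2551.
Arc elasticity E = %Δq/%ΔP ≈ -0.9502/0.2551 ≈ -3.72.
|E| > 1: demand is elastic over this range.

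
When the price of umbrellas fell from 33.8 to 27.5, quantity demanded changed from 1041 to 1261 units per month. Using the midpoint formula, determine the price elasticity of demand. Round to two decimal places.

-0.93

%ΔQ = (1261 − 1041)/[(1041 + 1261)/2] = 220/1151 ≈ 0.1911.
%ΔP = (27.5 − 33.8)/[(33.8 + 27.5)/2] = -6.3/30.65 ≈ -0.2055.
Arc elasticity E = %ΔQ/%ΔP ≈ 0.1911/-0.2055 ≈ -0.93.
|E| < 1: demand is inelastic over this range.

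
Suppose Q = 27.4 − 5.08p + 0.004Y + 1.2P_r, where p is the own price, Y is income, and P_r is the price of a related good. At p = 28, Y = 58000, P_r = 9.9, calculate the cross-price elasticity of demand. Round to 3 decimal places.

0.092

Q = 27.4 − 5.08(28) + 0.004(58000) + 1.2(9.9) = 27.4 − 142.24 + 232 + 11.88 = 129.04.
∂Q/∂P_r = +1.2, so E_xy = 1.2·(9.9/129.04) ≈ 0.092.
E_xy > 0: the goods are substitutes.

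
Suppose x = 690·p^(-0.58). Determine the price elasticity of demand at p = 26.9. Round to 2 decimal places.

-0.58

For a Cobb–Douglas (constant-elasticity) form x = A·p^α·…, the elasticity with respect to p equals the exponent α at every point.
Here the exponent on p is -0.58, so the price elasticity of demand is -0.58.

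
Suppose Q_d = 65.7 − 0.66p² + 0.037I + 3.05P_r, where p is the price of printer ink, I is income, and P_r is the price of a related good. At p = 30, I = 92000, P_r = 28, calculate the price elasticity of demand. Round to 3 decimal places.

Q_d = 65.7 − 0.66(30)² + 0.037(92000) + 3.05(28) = 65.7 − 594 + 3404 + 85.4 = 2961.1.
∂Q_d/∂p = −2·0.66·p = -39.6, so E_p = -39.6·(30/2961.1) ≈ -0.401.
|E_p| < 1: demand is inelastic.

-0.401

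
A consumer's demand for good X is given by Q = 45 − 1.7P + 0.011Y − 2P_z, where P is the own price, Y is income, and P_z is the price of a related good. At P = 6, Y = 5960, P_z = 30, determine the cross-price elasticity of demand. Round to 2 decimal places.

First evaluate Q: 45 − 1.7(6) + 0.011(5960) − 2(30) = 45 − 10.2 + 65.56 − 60 = 40.36.
∂Q/∂P_z = −2, so E_xy = -2·(30/40.36) ≈ -1.49.
E_xy < 0: the goods are complements.

-1.49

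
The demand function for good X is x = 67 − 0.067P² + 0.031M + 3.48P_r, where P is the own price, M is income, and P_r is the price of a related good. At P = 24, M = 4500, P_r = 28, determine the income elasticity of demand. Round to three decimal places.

Evaluating quantity at (P, M, P_r) gives x = 67 − 0.067(24)² + 0.031(4500) + 3.48(28) = 67 − 38.592 + 139.5 + 97.44 = 265.348.
∂x/∂M = +0.031, so E_I = 0.031·(4500/265.348) ≈ 0.526.
E_I ∈ (0,1): normal good (necessity).

0.526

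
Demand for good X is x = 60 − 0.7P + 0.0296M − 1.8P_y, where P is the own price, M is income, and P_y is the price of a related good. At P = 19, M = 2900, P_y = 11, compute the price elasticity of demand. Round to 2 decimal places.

-0.12

x = 60 − 0.7(19) + 0.0296(2900) − 1.8(11) = 60 − 13.3 + 85.84 − 19.8 = 112.74.
∂x/∂P = −0.7, so E_p = (−0.7)·(19/112.74) ≈ -0.12.
|E_p| < 1: demand is inelastic.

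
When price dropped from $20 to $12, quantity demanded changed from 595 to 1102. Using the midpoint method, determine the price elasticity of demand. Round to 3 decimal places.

%Δq = (1102 − 595)/[(595 + 1102)/2] = 507/848.5 ≈ 0.5975.
%Δp = (12 − 20)/[(20 + 12)/2] = -8/16 ≈ -0.5000.
Arc elasticity E = %Δq/%Δp ≈ 0.5975/-0.5000 ≈ -1.195.
|E| > 1: demand is elastic over this range.

-1.195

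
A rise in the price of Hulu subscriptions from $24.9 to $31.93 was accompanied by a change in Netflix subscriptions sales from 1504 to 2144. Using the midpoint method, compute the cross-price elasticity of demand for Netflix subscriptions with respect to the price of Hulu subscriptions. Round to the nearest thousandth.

1.418

%ΔQ_x = (2144 − 1504)/[(1504+2144)/2] = 640/1824 ≈ 0.3509.
%ΔP_y = (31.93 − 24.9)/[(24.9+31.93)/2] ≈ 0.2474.
E_xy = 0.3509/0.2474 ≈ 1.418.
E_xy > 0, so Netflix subscriptions and Hulu subscriptions are substitutes.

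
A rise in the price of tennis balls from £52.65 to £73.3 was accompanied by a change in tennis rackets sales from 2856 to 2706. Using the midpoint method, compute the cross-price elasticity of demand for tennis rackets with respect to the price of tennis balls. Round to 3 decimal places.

-0.164

%ΔQ_x = (2706 − 2856)/[(2856+2706)/2] = -150/2781 ≈ -0.0539.
%ΔP_y = (73.3 − 52.65)/[(52.65+73.3)/2] ≈ 0.3279.
E_xy = -0.0539/0.3279 ≈ -0.164.
E_xy < 0, so tennis rackets and tennis balls are complements.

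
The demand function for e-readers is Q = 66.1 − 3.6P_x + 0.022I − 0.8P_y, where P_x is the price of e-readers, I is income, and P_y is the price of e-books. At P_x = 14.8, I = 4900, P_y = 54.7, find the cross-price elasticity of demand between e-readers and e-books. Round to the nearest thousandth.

-0.569

Q = 66.1 − 3.6(14.8) + 0.022(4900) − 0.8(54.7) = 66.1 − 53.28 + 107.8 − 43.76 = 76.86.
∂Q/∂P_y = −0.8, so E_xy = -0.8·(54.7/76.86) ≈ -0.569.
E_xy < 0: the goods are complements.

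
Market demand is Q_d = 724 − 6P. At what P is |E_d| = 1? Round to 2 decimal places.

For linear demand Q_d = a − bP, E = −bP/(a − bP). |E| = 1 ⇒ bP = a − bP ⇒ P = a/(2b).
P = 724/(2·6) ≈ 60.33.

60.33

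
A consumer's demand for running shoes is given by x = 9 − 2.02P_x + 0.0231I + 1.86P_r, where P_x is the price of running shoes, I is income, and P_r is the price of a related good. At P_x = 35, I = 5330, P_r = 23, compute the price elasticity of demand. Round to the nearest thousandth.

x = 9 − 2.02(35) + 0.0231(5330) + 1.86(23) = 9 − 70.7 + 123.123 + 42.78 = 104.203.
∂x/∂P_x = −2.02, so E_p = (−2.02)·(35/104.203) ≈ -0.678.
|E_p| < 1: demand is inelastic.

-0.678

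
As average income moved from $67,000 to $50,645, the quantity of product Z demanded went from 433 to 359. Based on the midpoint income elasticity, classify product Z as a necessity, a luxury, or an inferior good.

%ΔQ = (359 − 433)/[(433+359)/2] = -74/396 ≈ -0.1869.
%ΔI = (50,645 − 67,000)/[(67,000+50,645)/2] = -16355/58822.5 ≈ -0.2780.
E_I = %ΔQ/%ΔI ≈ 0.672.
E_I ∈ (0,1): normal good (necessity).

necessity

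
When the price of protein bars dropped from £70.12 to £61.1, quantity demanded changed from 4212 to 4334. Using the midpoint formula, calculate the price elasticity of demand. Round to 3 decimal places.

-0.208

%ΔQ = (4334 − 4212)/[(4212 + 4334)/2] = 122/4273 ≈ 0.0286.
%Δp = (61.1 − 70.12)/[(70.12 + 61.1)/2] = -9.02/65.61 ≈ -0.1375.
Arc elasticity E = %ΔQ/%Δp ≈ 0.0286/-0.1375 ≈ -0.208.
|E| < 1: demand is inelastic over this range.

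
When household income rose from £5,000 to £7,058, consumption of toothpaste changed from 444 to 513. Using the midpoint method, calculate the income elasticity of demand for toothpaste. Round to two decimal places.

%ΔQ = (513 − 444)/[(444+513)/2] = 69/478.5 ≈ 0.1442.
%ΔI = (7,058 − 5,000)/[(5,000+7,058)/2] = 2058/6029 ≈ 0.3414.
E_I = %ΔQ/%ΔI ≈ 0.42.
E_I ∈ (0,1): normal good (necessity).

0.42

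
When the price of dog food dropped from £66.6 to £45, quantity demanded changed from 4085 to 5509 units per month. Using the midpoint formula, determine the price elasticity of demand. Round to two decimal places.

%Δq = (5509 − 4085)/[(4085 + 5509)/2] = 1424/4797 ≈ 0.2969.
%ΔP = (45 − 66.6)/[(66.6 + 45)/2] = -21.6/55.8 ≈ -0.3871.
Arc elasticity E = %Δq/%ΔP ≈ 0.2969/-0.3871 ≈ -0.77.
|E| < 1: demand is inelastic over this range.

-0.77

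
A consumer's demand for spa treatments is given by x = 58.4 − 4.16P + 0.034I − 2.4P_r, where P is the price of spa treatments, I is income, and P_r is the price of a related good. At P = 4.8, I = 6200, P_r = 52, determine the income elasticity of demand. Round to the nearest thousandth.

1.694

Evaluating quantity at (P, I, P_r) gives x = 58.4 − 4.16(4.8) + 0.034(6200) − 2.4(52) = 58.4 − 19.968 + 210.8 − 124.8 = 124.432.
∂x/∂I = +0.034, so E_I = 0.034·(6200/124.432) ≈ 1.694.
E_I > 1: normal good (luxury).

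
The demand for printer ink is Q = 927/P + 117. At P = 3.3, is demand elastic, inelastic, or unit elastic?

At P = 3.3, Q = 397.9091.
dQ/dP = −927/P² = −85.124.
Point elasticity E = (dQ/dP)·(P/Q) = -85.124 × 3.3/397.9091 ≈ -0.706.
|E| ≈ 0.706 < 1, so demand is inelastic.

inelastic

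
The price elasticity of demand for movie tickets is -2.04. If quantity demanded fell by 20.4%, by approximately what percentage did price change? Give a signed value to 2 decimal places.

10.00

%ΔQ ≈ E × %ΔP ⇒ %ΔP = %ΔQ / E = (-20.4%)/(-2.04) = 10.00%.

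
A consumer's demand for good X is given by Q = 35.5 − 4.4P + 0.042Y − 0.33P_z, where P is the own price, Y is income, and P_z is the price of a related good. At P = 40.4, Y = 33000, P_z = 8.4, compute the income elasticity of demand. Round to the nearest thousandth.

1.117

Q = 35.5 − 4.4(40.4) + 0.042(33000) − 0.33(8.4) = 35.5 − 177.76 + 1386 − 2.772 = 1240.968.
∂Q/∂Y = +0.042, so E_I = 0.042·(33000/1240.968) ≈ 1.117.
E_I > 1: normal good (luxury).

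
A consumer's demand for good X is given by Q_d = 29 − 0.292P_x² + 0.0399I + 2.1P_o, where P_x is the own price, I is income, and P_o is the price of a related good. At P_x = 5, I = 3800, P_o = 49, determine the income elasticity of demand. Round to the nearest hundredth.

Evaluating quantity at (P_x, I, P_o) gives Q_d = 29 − 0.292(5)² + 0.0399(3800) + 2.1(49) = 29 − 7.3 + 151.62 + 102.9 = 276.22.
∂Q_d/∂I = +0.0399, so E_I = 0.0399·(3800/276.22) ≈ 0.55.
E_I ∈ (0,1): normal good (necessity).

0.55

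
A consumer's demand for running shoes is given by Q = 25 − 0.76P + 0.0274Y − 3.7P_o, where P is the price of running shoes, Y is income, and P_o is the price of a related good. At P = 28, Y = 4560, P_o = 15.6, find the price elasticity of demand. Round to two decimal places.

Substituting, Q = 25 − 0.76(28) + 0.0274(4560) − 3.7(15.6) = 25 − 21.28 + 124.944 − 57.72 = 70.944.
∂Q/∂P = −0.76, so E_p = (−0.76)·(28/70.944) ≈ -0.30.
|E_p| < 1: demand is inelastic.

-0.30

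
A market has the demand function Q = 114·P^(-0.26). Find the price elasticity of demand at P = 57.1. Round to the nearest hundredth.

-0.26

For a Cobb–Douglas (constant-elasticity) form Q = A·P^α·…, the elasticity with respect to P equals the exponent α at every point.
Here the exponent on P is -0.26, so the price elasticity of demand is -0.26.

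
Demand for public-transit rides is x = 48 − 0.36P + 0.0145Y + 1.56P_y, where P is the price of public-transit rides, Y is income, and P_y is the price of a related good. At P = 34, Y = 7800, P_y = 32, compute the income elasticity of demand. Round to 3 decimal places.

0.569

Evaluating quantity at (P, Y, P_y) gives x = 48 − 0.36(34) + 0.0145(7800) + 1.56(32) = 48 − 12.24 + 113.1 + 49.92 = 198.78.
∂x/∂Y = +0.0145, so E_I = 0.0145·(7800/198.78) ≈ 0.569.
E_I ∈ (0,1): normal good (necessity).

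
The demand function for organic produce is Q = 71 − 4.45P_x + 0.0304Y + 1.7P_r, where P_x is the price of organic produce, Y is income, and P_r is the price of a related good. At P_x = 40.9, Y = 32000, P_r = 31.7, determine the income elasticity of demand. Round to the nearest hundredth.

1.06

Q = 71 − 4.45(40.9) + 0.0304(32000) + 1.7(31.7) = 71 − 182.005 + 972.8 + 53.89 = 915.685.
∂Q/∂Y = +0.0304, so E_I = 0.0304·(32000/915.685) ≈ 1.06.
E_I > 1: normal good (luxury).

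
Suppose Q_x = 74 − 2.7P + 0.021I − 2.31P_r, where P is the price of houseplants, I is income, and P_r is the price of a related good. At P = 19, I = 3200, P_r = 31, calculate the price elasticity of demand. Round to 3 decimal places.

-2.805

Q_x = 74 − 2.7(19) + 0.021(3200) − 2.31(31) = 74 − 51.3 + 67.2 − 71.61 = 18.29.
∂Q_x/∂P = −2.7, so E_p = (−2.7)·(19/18.29) ≈ -2.805.
|E_p| > 1: demand is elastic.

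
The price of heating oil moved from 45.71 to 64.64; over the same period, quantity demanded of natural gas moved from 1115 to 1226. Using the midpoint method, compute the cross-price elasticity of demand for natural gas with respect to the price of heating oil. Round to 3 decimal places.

0.276

%ΔQ_x = (1226 − 1115)/[(1115+1226)/2] = 111/1170.5 ≈ 0.0948.
%ΔP_y = (64.64 − 45.71)/[(45.71+64.64)/2] ≈ 0.3431.
E_xy = 0.0948/0.3431 ≈ 0.276.
E_xy > 0, so natural gas and heating oil are substitutes.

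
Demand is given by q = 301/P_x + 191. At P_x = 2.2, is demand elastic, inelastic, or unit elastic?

inelastic

At P_x = 2.2, q = 327.8182.
dq/dP_x = −301/P_x² = −62.1901.
Point elasticity E = (dq/dP_x)·(P_x/q) = -62.1901 × 2.2/327.8182 ≈ -0.417.
|E| ≈ 0.417 < 1, so demand is inelastic.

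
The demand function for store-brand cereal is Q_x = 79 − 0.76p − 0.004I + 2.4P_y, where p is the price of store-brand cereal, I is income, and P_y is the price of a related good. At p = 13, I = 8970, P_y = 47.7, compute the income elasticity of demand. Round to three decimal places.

-0.243

Substituting, Q_x = 79 − 0.76(13) − 0.004(8970) + 2.4(47.7) = 79 − 9.88 − 35.88 + 114.48 = 147.72.
∂Q_x/∂I = −0.004, so E_I = -0.004·(8970/147.72) ≈ -0.243.
E_I < 0: inferior good.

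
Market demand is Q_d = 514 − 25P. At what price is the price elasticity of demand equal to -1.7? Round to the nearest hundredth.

Set −bP/(a − bP) = −1.7 ⇒ bP = 1.7(a − bP) ⇒ bP(1+1.7) = 1.7·a.
P = 1.7·514/(25·2.7) ≈ 12.95.

12.95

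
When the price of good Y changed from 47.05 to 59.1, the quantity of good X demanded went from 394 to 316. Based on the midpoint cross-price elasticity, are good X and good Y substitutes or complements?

%ΔQ_x = (316 − 394)/[(394+316)/2] = -78/355 ≈ -0.2197.
%ΔP_y = (59.1 − 47.05)/[(47.05+59.1)/2] ≈ 0.2270.
E_xy = -0.2197/0.2270 ≈ -0.968.
E_xy < 0, so the goods are complements.

complements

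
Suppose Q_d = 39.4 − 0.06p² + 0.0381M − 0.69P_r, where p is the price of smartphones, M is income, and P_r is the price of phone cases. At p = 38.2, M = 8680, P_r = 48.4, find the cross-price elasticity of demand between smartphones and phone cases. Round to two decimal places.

-0.13

Evaluating quantity at (p, M, P_r) gives Q_d = 39.4 − 0.06(38.2)² + 0.0381(8680) − 0.69(48.4) = 39.4 − 87.5544 + 330.708 − 33.396 = 249.1576.
∂Q_d/∂P_r = −0.69, so E_xy = -0.69·(48.4/249.1576) ≈ -0.13.
E_xy < 0: the goods are complements.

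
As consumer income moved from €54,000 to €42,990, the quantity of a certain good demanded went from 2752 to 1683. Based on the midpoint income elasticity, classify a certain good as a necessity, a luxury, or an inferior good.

luxury

%ΔQ = (1683 − 2752)/[(2752+1683)/2] = -1069/2217.5 ≈ -0.4821.
%ΔI = (42,990 − 54,000)/[(54,000+42,990)/2] = -11010/48495 ≈ -0.2270.
E_I = %ΔQ/%ΔI ≈ 2.123.
E_I > 1: normal good (luxury).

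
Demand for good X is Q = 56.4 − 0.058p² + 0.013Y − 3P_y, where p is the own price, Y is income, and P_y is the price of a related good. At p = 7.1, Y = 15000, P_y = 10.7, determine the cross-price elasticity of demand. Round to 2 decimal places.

-0.15

At the given point, Q = 56.4 − 0.058(7.1)² + 0.013(15000) − 3(10.7) = 56.4 − 2.9238 + 195 − 32.1 = 216.3762.
∂Q/∂P_y = −3, so E_xy = -3·(10.7/216.3762) ≈ -0.15.
E_xy < 0: the goods are complements.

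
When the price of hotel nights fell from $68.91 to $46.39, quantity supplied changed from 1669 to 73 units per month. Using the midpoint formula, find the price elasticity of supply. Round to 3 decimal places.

4.691

%ΔQ = (73 − 1669)/[(1669 + 73)/2] = -1596/871 ≈ -1.8324.
%ΔP = (46.39 − 68.91)/[(68.91 + 46.39)/2] = -22.52/57.65 ≈ -0.3906.
Arc elasticity E = %ΔQ/%ΔP ≈ -1.8324/-0.3906 ≈ 4.691.
|E| > 1: supply is elastic over this range.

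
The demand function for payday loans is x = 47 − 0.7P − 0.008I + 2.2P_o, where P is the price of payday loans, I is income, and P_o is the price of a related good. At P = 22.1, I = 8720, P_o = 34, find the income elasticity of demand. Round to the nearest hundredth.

x = 47 − 0.7(22.1) − 0.008(8720) + 2.2(34) = 47 − 15.47 − 69.76 + 74.8 = 36.57.
∂x/∂I = −0.008, so E_I = -0.008·(8720/36.57) ≈ -1.91.
E_I < 0: inferior good.

-1.91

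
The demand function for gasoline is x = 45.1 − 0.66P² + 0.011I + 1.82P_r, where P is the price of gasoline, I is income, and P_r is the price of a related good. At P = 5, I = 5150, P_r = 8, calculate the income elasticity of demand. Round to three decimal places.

0.568

x = 45.1 − 0.66(5)² + 0.011(5150) + 1.82(8) = 45.1 − 16.5 + 56.65 + 14.56 = 99.81.
∂x/∂I = +0.011, so E_I = 0.011·(5150/99.81) ≈ 0.568.
E_I ∈ (0,1): normal good (necessity).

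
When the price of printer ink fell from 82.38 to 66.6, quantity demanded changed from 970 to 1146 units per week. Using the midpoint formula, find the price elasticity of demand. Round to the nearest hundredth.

-0.79

%ΔQ = (1146 − 970)/[(970 + 1146)/2] = 176/1058 ≈ 0.1664.
%Δp = (66.6 − 82.38)/[(82.38 + 66.6)/2] = -15.78/74.49 ≈ -0.2118.
Arc elasticity E = %ΔQ/%Δp ≈ 0.1664/-0.2118 ≈ -0.79.
|E| < 1: demand is inelastic over this range.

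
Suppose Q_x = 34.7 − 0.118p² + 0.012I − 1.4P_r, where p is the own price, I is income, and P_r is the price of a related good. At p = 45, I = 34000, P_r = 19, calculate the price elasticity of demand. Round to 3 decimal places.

Evaluating quantity at (p, I, P_r) gives Q_x = 34.7 − 0.118(45)² + 0.012(34000) − 1.4(19) = 34.7 − 238.95 + 408 − 26.6 = 177.15.
∂Q_x/∂p = −2·0.118·p = -10.62, so E_p = -10.62·(45/177.15) ≈ -2.698.
|E_p| > 1: demand is elastic.

-2.698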